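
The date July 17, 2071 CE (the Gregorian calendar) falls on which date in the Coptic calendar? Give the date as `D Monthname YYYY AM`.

Julian Day Number of the source date = 2477675.
Converting JDN 2477675 to the Coptic calendar gives 10 Epip 1787 AM.

10 Epip 1787 AM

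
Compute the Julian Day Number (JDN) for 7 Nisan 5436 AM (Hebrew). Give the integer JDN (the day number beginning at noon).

Equivalently 21 March 1676 (Gregorian).
JDN 2451545 is 1 January 2000 CE (Gregorian); the target day is −118258 days from there, so JDN = 2333287.

2333287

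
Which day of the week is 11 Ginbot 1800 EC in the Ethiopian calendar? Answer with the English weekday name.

Wednesday

In the Gregorian calendar this is 18 May 1808 (JDN 2381556).
JDN 2381556 mod 7 = 2, and JDN 0 was a Monday, so this is a Wednesday.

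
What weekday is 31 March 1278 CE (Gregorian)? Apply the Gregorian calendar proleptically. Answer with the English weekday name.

Thursday

2187930 ≡ 3 (mod 7); counting from Monday = 0 gives Thursday.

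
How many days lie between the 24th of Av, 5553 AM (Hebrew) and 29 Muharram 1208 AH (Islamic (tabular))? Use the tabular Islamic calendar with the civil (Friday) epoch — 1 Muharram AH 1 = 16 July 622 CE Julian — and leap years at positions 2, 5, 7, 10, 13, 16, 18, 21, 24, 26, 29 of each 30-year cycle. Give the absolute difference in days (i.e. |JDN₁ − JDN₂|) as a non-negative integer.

JDN of the first date = 2376154.
JDN of the second date = 2376189.
|2376189 − 2376154| = 35.

35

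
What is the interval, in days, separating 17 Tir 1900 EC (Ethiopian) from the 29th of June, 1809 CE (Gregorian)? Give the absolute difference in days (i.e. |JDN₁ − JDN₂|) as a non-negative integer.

First date → JDN 2417967; second date → JDN 2381963.
The interval is |2417967 − 2381963| = 36004 days.

36004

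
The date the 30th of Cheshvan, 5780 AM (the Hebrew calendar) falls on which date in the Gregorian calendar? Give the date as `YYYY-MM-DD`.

Julian Day Number of the source date = 2458816.
Converting JDN 2458816 to the Gregorian calendar gives 28 November 2019 CE.

2019-11-28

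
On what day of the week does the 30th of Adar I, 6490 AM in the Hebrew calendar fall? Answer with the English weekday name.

In the Gregorian calendar this is 11 March 2730 (JDN 2718241).
Since JDN mod 7 = 1 (0 = Monday), the day is Tuesday.

Tuesday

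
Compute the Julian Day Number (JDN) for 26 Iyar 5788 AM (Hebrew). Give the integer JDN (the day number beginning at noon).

2461914

In the Gregorian calendar the same day is 22 May 2028.
JDN 2299161 is 15 October 1582 CE (Gregorian); the target day is +162753 days from there, so JDN = 2461914.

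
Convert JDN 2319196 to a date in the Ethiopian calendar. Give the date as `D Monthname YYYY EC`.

19 Nehase 1629 EC

JDN 2319196 is 22 August 1637 in the Gregorian calendar.
In the Ethiopian calendar that day is 19 Nehase 1629 EC.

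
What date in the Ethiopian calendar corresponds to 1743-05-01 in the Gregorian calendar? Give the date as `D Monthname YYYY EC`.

Both dates share Julian Day Number 2357798; in the Ethiopian calendar that is 25 Miyazya 1735 EC.

25 Miyazya 1735 EC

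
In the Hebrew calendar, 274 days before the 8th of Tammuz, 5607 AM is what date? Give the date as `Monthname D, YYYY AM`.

Tishrei 1, 5607 AM

Counting 274 days back from JDN 2395835 reaches JDN 2395561, which is Tishrei 1, 5607 AM.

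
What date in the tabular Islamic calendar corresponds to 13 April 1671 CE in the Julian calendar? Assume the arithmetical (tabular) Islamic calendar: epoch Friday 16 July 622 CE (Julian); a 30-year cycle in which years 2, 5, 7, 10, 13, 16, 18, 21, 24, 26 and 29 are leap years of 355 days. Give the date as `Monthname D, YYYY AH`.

Dhu al-Hijjah 13, 1081 AH

Julian Day Number of the source date = 2331493.
Converting JDN 2331493 to the tabular Islamic calendar gives 13 Dhu al-Hijjah 1081 AH.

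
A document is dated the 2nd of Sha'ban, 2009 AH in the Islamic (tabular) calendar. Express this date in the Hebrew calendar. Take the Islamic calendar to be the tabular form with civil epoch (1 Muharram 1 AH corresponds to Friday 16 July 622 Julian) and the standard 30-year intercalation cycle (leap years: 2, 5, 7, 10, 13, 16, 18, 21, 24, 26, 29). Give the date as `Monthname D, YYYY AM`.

Julian Day Number of the source date = 2660216.
Converting JDN 2660216 to the Hebrew calendar gives 2 Iyar 6331 AM.

Iyar 2, 6331 AM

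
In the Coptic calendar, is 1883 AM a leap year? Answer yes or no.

1883 mod 4 = 3; in the Coptic calendar a year is leap when year mod 4 = 3, so it is a leap year.

yes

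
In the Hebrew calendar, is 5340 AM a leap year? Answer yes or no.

Hebrew year 5340 is year 1 of its 19-year Metonic cycle; leap years are at positions 3, 6, 8, 11, 14, 17, 19, so it is a common year (12 months).

no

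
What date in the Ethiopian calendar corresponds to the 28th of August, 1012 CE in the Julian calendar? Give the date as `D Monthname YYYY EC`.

Julian Day Number of the source date = 2090931.
Converting JDN 2090931 to the Ethiopian calendar gives 5 Pagume 1004 EC.

5 Pagume 1004 EC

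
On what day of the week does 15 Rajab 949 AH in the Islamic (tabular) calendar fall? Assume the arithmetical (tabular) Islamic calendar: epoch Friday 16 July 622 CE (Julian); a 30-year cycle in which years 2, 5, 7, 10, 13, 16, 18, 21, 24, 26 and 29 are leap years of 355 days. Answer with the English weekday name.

Wednesday

In the proleptic Gregorian calendar this is 4 November 1542 (JDN 2284571).
2284571 ≡ 2 (mod 7); counting from Monday = 0 gives Wednesday.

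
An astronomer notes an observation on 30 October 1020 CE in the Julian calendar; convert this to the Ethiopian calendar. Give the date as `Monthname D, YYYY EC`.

Hidar 3, 1013 EC

Both dates share Julian Day Number 2093916; in the Ethiopian calendar that is 3 Hidar 1013 EC.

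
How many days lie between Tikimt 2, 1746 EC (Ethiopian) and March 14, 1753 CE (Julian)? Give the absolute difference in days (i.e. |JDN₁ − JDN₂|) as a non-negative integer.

First date → JDN 2361613; second date → JDN 2361414.
The interval is |2361613 − 2361414| = 199 days.

199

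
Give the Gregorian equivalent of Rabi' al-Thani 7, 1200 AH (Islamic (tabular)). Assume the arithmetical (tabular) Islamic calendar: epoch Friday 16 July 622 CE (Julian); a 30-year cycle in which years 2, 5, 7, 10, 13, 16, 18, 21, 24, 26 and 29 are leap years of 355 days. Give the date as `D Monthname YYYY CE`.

7 February 1786 CE

Both dates share Julian Day Number 2373421; in the Gregorian calendar that is 7 February 1786 CE.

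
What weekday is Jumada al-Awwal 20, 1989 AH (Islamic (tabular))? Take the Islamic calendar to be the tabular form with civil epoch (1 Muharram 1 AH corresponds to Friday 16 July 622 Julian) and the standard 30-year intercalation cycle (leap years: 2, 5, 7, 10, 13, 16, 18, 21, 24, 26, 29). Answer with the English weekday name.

Equivalently 22 September 2551 Gregorian, JDN 2653058.
JDN 2653058 mod 7 = 2, and JDN 0 was a Monday, so this is a Wednesday.

Wednesday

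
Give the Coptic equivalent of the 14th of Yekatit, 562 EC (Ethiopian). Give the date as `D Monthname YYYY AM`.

Both dates share Julian Day Number 1929289; in the Coptic calendar that is 14 Meshir 286 AM.

14 Meshir 286 AM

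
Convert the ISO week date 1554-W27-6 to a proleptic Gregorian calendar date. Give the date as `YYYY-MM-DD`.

ISO week 1 of 1554 is the week containing the first Thursday of 1554.
Week 27, day 6 (Saturday) lands on 1554-07-10.

1554-07-10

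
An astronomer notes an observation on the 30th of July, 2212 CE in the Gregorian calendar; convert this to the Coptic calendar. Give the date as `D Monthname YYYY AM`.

Both dates share Julian Day Number 2529187; in the Coptic calendar that is 21 Epip 1928 AM.

21 Epip 1928 AM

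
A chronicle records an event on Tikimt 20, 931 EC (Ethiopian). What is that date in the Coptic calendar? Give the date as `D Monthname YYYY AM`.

20 Paopi 655 AM

Julian Day Number of the source date = 2063952.
Converting JDN 2063952 to the Coptic calendar gives 20 Paopi 655 AM.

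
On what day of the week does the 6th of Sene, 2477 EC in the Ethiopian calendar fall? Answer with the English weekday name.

Equivalently 16 June 2485 Gregorian, JDN 2628855.
JDN 2628855 mod 7 = 5, and JDN 0 was a Monday, so this is a Saturday.

Saturday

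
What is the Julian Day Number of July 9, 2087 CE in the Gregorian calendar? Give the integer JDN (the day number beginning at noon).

2483511

JDN 2451545 is 1 January 2000 CE (Gregorian); the target day is +31966 days from there, so JDN = 2483511.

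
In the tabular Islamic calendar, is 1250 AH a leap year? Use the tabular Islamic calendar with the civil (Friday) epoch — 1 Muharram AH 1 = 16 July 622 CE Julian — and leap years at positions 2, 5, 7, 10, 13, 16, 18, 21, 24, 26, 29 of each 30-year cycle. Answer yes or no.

no

Year 1250 AH is year 20 of its 30-year cycle; leap positions are 2, 5, 7, 10, 13, 16, 18, 21, 24, 26, 29, so it is a common year (354 days).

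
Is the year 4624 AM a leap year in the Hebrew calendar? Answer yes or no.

Hebrew year 4624 is year 7 of its 19-year Metonic cycle; leap years are at positions 3, 6, 8, 11, 14, 17, 19, so it is a common year (12 months).

no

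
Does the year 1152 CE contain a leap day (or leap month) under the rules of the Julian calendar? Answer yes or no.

1152 mod 4 = 0, so it is a leap year in the Julian calendar.

yes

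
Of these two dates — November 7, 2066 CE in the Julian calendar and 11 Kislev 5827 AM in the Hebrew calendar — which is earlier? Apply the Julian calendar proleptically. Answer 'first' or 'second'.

Converting both to JDN: 2475975 vs 2475984; the smaller is the first.

first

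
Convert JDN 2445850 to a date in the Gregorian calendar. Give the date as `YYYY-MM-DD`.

1984-05-29

JDN 2451545 is 1 Jan 2000; 2445850 is −5695 days from there.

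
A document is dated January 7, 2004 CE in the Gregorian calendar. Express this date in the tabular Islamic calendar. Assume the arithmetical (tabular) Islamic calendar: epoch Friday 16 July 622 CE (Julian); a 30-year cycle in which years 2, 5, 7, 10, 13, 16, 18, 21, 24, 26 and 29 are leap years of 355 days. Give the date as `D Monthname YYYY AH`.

14 Dhu al-Qa'dah 1424 AH

Julian Day Number of the source date = 2453012.
Converting JDN 2453012 to the tabular Islamic calendar gives 14 Dhu al-Qa'dah 1424 AH.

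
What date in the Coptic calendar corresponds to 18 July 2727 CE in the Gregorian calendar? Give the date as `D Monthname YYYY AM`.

Julian Day Number of the source date = 2717274.
Converting JDN 2717274 to the Coptic calendar gives 5 Epip 2443 AM.

5 Epip 2443 AM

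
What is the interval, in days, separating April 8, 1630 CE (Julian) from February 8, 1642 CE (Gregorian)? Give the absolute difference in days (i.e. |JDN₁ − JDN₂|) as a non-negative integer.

4314

First date → JDN 2316513; second date → JDN 2320827.
The interval is |2316513 − 2320827| = 4314 days.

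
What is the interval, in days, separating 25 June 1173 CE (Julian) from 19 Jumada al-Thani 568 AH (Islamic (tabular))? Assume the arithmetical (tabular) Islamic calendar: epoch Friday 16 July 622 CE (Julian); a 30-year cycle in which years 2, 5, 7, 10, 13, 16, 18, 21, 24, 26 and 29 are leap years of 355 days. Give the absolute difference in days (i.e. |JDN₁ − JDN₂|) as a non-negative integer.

140

JDN of the first date = 2149672.
JDN of the second date = 2149532.
|2149532 − 2149672| = 140.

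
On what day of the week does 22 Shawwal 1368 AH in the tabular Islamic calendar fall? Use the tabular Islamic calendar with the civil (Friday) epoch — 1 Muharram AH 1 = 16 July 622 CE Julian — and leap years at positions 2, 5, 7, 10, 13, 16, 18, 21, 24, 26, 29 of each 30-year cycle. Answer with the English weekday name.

Wednesday

In the Gregorian calendar this is 17 August 1949 (JDN 2433146).
JDN 2433146 mod 7 = 2, and JDN 0 was a Monday, so this is a Wednesday.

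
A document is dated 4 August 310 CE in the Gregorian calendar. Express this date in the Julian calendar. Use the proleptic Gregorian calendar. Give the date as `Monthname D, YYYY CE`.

August 3, 310 CE

The Julian–Gregorian offset here is 1 day (Julian trailing).
4 August 310 Gregorian − 1 day → 3 August 310 Julian.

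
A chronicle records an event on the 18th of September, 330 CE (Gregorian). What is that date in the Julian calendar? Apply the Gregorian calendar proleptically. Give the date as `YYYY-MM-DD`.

The Julian–Gregorian offset here is 1 day (Julian trailing).
18 September 330 Gregorian − 1 day → 17 September 330 Julian.

0330-09-17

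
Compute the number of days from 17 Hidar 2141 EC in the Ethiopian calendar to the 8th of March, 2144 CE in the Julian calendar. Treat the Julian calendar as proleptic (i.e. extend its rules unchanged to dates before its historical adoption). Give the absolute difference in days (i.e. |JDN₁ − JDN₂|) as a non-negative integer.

1711

First date → JDN 2505932; second date → JDN 2504221.
The interval is |2505932 − 2504221| = 1711 days.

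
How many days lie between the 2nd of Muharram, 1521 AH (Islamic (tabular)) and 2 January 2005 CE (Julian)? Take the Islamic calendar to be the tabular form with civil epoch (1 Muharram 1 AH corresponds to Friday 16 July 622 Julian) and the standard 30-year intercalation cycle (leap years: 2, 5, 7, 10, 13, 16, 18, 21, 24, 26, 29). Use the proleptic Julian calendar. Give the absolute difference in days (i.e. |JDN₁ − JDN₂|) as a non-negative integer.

First date → JDN 2487078; second date → JDN 2453386.
The interval is |2487078 − 2453386| = 33692 days.

33692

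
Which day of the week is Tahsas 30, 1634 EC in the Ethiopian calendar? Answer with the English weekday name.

Sunday

Equivalently 5 January 1642 Gregorian, JDN 2320793.
2320793 ≡ 6 (mod 7); counting from Monday = 0 gives Sunday.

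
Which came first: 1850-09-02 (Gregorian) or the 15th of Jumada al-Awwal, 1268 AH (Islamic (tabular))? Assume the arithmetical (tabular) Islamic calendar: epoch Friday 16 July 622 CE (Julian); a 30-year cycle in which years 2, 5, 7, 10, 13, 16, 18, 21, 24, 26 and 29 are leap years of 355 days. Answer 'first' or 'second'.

Converting both to JDN: 2397003 vs 2397555; the smaller is the first.

first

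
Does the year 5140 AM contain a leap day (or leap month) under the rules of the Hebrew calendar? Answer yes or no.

Hebrew year 5140 is year 10 of its 19-year Metonic cycle; leap years are at positions 3, 6, 8, 11, 14, 17, 19, so it is a common year (12 months).

no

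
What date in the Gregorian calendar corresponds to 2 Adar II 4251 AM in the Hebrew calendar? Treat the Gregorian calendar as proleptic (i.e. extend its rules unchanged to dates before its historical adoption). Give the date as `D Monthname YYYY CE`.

1 March 491 CE

Both dates share Julian Day Number 1900454; in the Gregorian calendar that is 1 March 491 CE.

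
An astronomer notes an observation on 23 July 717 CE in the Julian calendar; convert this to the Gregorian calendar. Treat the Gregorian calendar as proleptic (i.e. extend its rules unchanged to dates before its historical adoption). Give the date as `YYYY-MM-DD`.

At this point the Julian calendar is 4 days behind the Gregorian.
23 July 717 Julian + 4 days → 27 July 717 Gregorian.

0717-07-27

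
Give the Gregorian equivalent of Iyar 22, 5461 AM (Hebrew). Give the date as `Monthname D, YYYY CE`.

Both dates share Julian Day Number 2342487; in the Gregorian calendar that is 30 May 1701 CE.

May 30, 1701 CE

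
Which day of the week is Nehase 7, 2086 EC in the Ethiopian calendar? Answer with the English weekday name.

This is JDN 2486103 (13 August 2094 Gregorian).
Since JDN mod 7 = 4 (0 = Monday), the day is Friday.

Friday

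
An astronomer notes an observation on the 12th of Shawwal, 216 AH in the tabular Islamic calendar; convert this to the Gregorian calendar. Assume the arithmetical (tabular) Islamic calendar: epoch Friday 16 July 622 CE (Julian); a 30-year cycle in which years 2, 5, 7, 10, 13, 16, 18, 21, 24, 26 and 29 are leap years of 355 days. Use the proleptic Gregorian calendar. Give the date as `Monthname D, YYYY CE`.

Both dates share Julian Day Number 2024906; in the Gregorian calendar that is 26 November 831 CE.

November 26, 831 CE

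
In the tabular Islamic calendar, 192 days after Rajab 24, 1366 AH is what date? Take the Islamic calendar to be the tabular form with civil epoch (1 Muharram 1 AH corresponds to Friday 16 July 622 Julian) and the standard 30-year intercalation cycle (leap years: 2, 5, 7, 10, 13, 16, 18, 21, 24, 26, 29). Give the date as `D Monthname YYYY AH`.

JDN of Rajab 24, 1366 AH = 2432350.
2432350 + 192 = 2432542.
JDN 2432542 in the tabular Islamic calendar is 8 Safar 1367 AH.

8 Safar 1367 AH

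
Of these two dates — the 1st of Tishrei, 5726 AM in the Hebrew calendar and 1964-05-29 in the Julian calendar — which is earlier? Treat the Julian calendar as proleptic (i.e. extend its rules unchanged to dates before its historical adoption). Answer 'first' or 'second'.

First date → JDN 2439031; second date → JDN 2438558.
JDN 2438558 < JDN 2439031, so the second date is earlier.

second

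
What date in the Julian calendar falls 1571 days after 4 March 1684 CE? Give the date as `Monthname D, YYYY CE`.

June 22, 1688 CE

The starting date is JDN 2336202; 2336202 + 1571 = 2337773.
JDN 2337773 corresponds to June 22, 1688 CE.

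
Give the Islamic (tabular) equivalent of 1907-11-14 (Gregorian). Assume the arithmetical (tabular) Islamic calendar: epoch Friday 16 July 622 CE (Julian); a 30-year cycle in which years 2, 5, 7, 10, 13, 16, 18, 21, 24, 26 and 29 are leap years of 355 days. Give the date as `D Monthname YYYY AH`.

8 Shawwal 1325 AH

Both dates share Julian Day Number 2417894; in the tabular Islamic calendar that is 8 Shawwal 1325 AH.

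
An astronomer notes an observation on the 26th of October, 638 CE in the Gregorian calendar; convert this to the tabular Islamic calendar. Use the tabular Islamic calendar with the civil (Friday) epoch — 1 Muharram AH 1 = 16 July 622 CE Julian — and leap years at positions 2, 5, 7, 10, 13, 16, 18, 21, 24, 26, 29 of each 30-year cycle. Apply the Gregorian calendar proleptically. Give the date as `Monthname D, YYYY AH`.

Shawwal 8, 17 AH

Both dates share Julian Day Number 1954383; in the tabular Islamic calendar that is 8 Shawwal 17 AH.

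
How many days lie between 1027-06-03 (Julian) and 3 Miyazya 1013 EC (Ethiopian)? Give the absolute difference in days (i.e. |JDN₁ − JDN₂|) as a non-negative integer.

JDN of the first date = 2096323.
JDN of the second date = 2094066.
|2094066 − 2096323| = 2257.

2257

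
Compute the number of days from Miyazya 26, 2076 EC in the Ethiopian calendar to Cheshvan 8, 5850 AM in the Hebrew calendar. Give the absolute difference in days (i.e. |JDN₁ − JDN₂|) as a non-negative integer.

1987

First date → JDN 2482350; second date → JDN 2484337.
The interval is |2482350 − 2484337| = 1987 days.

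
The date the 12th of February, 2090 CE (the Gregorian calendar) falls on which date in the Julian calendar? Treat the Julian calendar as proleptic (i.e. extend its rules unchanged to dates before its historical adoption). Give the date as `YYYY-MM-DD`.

2090-01-30

At this point the Julian calendar is 13 days behind the Gregorian.
12 February 2090 Gregorian − 13 days → 30 January 2090 Julian.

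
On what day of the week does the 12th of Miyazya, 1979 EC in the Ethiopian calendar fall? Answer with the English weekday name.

Monday

In the Gregorian calendar this is 20 April 1987 (JDN 2446906).
JDN 2446906 mod 7 = 0, and JDN 0 was a Monday, so this is a Monday.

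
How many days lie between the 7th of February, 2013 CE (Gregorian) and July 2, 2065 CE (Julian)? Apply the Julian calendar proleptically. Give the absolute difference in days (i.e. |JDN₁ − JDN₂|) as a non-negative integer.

First date → JDN 2456331; second date → JDN 2475482.
The interval is |2456331 − 2475482| = 19151 days.

19151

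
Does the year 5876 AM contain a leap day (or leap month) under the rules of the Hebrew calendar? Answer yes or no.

no

Hebrew year 5876 is year 5 of its 19-year Metonic cycle; leap years are at positions 3, 6, 8, 11, 14, 17, 19, so it is a common year (12 months).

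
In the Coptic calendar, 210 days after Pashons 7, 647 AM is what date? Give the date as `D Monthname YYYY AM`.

1 Koiak 648 AM

JDN of Pashons 7, 647 AM = 2061227.
2061227 + 210 = 2061437.
JDN 2061437 in the Coptic calendar is 1 Koiak 648 AM.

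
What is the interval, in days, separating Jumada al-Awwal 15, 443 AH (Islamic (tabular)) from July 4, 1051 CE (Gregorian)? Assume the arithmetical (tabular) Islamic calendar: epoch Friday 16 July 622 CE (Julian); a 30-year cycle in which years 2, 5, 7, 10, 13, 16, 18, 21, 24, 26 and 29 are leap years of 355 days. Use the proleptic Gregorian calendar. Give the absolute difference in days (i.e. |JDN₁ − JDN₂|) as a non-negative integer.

First date → JDN 2105202; second date → JDN 2105114.
The interval is |2105202 − 2105114| = 88 days.

88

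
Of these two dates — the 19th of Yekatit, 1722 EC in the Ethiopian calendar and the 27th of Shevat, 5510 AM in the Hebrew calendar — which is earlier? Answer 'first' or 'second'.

first

The two dates have Julian Day Numbers 2352984 and 2360268 respectively.
Since 2352984 < 2360268, the first date comes first.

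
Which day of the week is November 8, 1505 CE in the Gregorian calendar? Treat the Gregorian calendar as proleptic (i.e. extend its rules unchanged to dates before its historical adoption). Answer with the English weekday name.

Wednesday

Since JDN mod 7 = 2 (0 = Monday), the day is Wednesday.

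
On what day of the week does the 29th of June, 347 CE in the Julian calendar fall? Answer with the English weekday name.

This is JDN 1847979 (30 June 347 Gregorian).
1847979 ≡ 0 (mod 7); counting from Monday = 0 gives Monday.

Monday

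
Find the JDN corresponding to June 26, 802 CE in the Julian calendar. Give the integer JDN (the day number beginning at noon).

Equivalently 30 June 802 (proleptic Gregorian).
JDN 2400001 is 17 November 1858 CE (Gregorian), MJD 0; the target day is −385836 days from there, so JDN = 2014165.

2014165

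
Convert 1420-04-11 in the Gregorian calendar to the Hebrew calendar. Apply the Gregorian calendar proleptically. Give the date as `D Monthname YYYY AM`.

Both dates share Julian Day Number 2239805; in the Hebrew calendar that is 18 Nisan 5180 AM.

18 Nisan 5180 AM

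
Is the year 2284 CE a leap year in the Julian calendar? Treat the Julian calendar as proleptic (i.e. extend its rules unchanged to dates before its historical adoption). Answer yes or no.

2284 mod 4 = 0, so it is a leap year in the Julian calendar.

yes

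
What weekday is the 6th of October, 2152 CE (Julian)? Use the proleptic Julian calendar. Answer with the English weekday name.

In the Gregorian calendar this is 20 October 2152 (JDN 2507355).
JDN 2507355 mod 7 = 4, and JDN 0 was a Monday, so this is a Friday.

Friday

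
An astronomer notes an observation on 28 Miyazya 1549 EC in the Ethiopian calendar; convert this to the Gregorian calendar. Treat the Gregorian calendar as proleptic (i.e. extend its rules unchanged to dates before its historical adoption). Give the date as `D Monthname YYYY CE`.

3 May 1557 CE

Julian Day Number of the source date = 2289865.
Converting JDN 2289865 to the Gregorian calendar gives 3 May 1557 CE.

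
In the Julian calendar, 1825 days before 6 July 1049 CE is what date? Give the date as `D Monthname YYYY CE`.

7 July 1044 CE

The starting date is JDN 2104392; 2104392 − 1825 = 2102567.
JDN 2102567 corresponds to 7 July 1044 CE.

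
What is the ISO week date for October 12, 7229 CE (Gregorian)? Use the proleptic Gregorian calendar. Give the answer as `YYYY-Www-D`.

The weekday is Friday (ISO weekday 5).
That Friday belongs to ISO week 41 of ISO year 7229.

7229-W41-5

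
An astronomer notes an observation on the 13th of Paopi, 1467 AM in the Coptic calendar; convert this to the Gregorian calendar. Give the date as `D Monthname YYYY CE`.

21 October 1750 CE

Both dates share Julian Day Number 2360528; in the Gregorian calendar that is 21 October 1750 CE.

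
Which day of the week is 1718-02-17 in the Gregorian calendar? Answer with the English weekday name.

2348594 ≡ 3 (mod 7); counting from Monday = 0 gives Thursday.

Thursday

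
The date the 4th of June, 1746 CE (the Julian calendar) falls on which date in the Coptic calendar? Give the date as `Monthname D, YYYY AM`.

The source date corresponds to 15 June 1746 in the Gregorian calendar (JDN 2358939).
That day falls on 10 Paoni 1462 AM in the Coptic calendar.

Paoni 10, 1462 AM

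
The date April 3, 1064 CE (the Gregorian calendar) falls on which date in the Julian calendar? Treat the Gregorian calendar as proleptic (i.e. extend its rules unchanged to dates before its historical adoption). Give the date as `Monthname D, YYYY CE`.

March 28, 1064 CE

The Julian–Gregorian offset here is 6 days (Julian trailing).
3 April 1064 Gregorian − 6 days → 28 March 1064 Julian.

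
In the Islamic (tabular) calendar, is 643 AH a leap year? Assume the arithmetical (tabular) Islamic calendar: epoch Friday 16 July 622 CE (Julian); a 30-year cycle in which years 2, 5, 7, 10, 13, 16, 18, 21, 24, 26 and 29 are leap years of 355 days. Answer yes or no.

yes

Year 643 AH is year 13 of its 30-year cycle; leap positions are 2, 5, 7, 10, 13, 16, 18, 21, 24, 26, 29, so it is a leap year (355 days).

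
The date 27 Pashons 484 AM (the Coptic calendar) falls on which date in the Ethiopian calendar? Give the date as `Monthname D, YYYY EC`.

The source date corresponds to 26 May 768 in the proleptic Gregorian calendar (JDN 2001712).
That day falls on 27 Ginbot 760 EC in the Ethiopian calendar.

Ginbot 27, 760 EC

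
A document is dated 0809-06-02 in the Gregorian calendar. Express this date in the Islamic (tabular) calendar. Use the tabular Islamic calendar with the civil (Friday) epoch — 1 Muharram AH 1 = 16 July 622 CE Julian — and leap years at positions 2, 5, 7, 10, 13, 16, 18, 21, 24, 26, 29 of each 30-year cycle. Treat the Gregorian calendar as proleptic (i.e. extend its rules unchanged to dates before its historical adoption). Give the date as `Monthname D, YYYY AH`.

Both dates share Julian Day Number 2016694; in the tabular Islamic calendar that is 10 Sha'ban 193 AH.

Sha'ban 10, 193 AH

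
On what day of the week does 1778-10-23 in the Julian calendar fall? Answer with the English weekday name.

Tuesday

This is JDN 2370768 (3 November 1778 Gregorian).
Since JDN mod 7 = 1 (0 = Monday), the day is Tuesday.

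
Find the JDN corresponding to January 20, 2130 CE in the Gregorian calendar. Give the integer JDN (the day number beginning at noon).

JDN 2299161 is 15 October 1582 CE (Gregorian); the target day is +199885 days from there, so JDN = 2499046.

2499046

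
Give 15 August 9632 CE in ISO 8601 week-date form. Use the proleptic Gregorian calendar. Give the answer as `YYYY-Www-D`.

The weekday is Sunday (ISO weekday 7).
That Sunday belongs to ISO week 33 of ISO year 9632.

9632-W33-7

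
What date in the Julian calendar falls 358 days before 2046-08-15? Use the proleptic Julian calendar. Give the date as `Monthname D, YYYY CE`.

August 22, 2045 CE

JDN of 2046-08-15 = 2468586.
2468586 − 358 = 2468228.
JDN 2468228 in the Julian calendar is August 22, 2045 CE.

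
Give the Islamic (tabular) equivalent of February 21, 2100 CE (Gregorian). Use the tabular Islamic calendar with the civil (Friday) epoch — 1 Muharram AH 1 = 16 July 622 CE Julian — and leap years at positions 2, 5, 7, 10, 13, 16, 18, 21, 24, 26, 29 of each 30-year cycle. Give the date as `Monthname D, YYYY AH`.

Both dates share Julian Day Number 2488121; in the tabular Islamic calendar that is 11 Dhu al-Hijjah 1523 AH.

Dhu al-Hijjah 11, 1523 AH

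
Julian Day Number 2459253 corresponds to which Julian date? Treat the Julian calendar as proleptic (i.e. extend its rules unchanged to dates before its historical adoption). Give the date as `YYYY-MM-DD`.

2021-01-25

The Gregorian equivalent of JDN 2459253 is 7 February 2021.
In the Julian calendar that day is 2021-01-25.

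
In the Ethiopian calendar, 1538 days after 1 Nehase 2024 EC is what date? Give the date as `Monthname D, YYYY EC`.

Tikimt 13, 2029 EC

Counting 1538 days forward from JDN 2463452 reaches JDN 2464990, which is Tikimt 13, 2029 EC.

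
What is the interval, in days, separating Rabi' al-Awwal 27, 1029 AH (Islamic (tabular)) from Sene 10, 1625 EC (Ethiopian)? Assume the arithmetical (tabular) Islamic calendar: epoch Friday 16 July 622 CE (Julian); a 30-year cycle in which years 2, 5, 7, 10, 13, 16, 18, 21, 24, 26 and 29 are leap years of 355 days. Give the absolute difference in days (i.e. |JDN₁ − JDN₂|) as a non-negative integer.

JDN of the first date = 2312814.
JDN of the second date = 2317666.
|2317666 − 2312814| = 4852.

4852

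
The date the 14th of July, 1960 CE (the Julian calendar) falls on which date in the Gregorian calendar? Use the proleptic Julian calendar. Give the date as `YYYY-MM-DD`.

1960-07-27

The Julian–Gregorian offset here is 13 days (Julian trailing).
14 July 1960 Julian + 13 days → 27 July 1960 Gregorian.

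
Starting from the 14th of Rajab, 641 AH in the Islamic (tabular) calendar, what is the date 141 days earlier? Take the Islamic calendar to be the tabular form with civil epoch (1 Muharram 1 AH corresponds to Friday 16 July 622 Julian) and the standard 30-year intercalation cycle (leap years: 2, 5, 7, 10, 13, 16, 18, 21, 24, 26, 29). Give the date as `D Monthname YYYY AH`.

Counting 141 days back from JDN 2175425 reaches JDN 2175284, which is 20 Safar 641 AH.

20 Safar 641 AH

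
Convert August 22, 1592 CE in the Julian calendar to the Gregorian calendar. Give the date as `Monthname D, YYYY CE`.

The Julian–Gregorian offset here is 10 days (Julian trailing).
22 August 1592 Julian + 10 days → 1 September 1592 Gregorian.

September 1, 1592 CE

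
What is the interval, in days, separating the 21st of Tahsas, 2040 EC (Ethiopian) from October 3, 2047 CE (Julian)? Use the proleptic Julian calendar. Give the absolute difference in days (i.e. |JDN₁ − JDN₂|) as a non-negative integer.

76

JDN of the first date = 2469076.
JDN of the second date = 2469000.
|2469000 − 2469076| = 76.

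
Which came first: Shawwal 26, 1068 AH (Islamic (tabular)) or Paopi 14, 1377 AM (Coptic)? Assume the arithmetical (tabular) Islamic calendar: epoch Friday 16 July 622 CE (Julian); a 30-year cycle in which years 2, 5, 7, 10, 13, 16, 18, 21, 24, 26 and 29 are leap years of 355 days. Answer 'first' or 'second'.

first

The two dates have Julian Day Numbers 2326840 and 2327657 respectively.
Since 2326840 < 2327657, the first date comes first.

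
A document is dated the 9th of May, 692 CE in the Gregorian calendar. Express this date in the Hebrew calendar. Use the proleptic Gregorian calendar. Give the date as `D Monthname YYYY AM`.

14 Iyar 4452 AM

Both dates share Julian Day Number 1973937; in the Hebrew calendar that is 14 Iyar 4452 AM.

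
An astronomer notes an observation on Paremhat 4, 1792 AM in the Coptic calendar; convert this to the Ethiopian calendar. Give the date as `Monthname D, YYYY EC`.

Julian Day Number of the source date = 2479376.
Converting JDN 2479376 to the Ethiopian calendar gives 4 Megabit 2068 EC.

Megabit 4, 2068 EC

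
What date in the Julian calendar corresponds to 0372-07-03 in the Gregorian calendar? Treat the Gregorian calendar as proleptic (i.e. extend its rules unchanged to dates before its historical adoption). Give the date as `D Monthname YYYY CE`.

2 July 372 CE

The Julian–Gregorian offset here is 1 day (Julian trailing).
3 July 372 Gregorian − 1 day → 2 July 372 Julian.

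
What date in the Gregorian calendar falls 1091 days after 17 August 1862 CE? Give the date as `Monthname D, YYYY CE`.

JDN of 17 August 1862 CE = 2401370.
2401370 + 1091 = 2402461.
JDN 2402461 in the Gregorian calendar is August 12, 1865 CE.

August 12, 1865 CE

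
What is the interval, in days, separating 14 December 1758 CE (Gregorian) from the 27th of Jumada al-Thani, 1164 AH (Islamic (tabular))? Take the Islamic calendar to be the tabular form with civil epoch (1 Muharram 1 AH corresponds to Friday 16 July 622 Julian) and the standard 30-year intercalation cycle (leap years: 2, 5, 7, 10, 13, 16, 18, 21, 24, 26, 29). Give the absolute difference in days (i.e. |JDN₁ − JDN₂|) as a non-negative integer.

2762

JDN of the first date = 2363504.
JDN of the second date = 2360742.
|2360742 − 2363504| = 2762.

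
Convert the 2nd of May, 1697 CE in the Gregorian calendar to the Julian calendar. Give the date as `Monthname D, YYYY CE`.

At this point the Julian calendar is 10 days behind the Gregorian.
2 May 1697 Gregorian − 10 days → 22 April 1697 Julian.

April 22, 1697 CE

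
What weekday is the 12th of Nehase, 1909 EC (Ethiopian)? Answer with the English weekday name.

This is JDN 2421459 (18 August 1917 Gregorian).
2421459 ≡ 5 (mod 7); counting from Monday = 0 gives Saturday.

Saturday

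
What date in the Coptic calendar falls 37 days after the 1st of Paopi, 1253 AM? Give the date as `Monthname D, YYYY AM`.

Hathor 8, 1253 AM

The starting date is JDN 2282353; 2282353 + 37 = 2282390.
JDN 2282390 corresponds to Hathor 8, 1253 AM.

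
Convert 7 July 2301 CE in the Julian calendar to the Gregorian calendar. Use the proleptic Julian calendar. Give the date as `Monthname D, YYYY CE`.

July 23, 2301 CE

The Julian–Gregorian offset here is 16 days (Julian trailing).
7 July 2301 Julian + 16 days → 23 July 2301 Gregorian.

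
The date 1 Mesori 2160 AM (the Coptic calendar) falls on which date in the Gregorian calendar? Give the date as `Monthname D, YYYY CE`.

August 10, 2444 CE

Both dates share Julian Day Number 2613935; in the Gregorian calendar that is 10 August 2444 CE.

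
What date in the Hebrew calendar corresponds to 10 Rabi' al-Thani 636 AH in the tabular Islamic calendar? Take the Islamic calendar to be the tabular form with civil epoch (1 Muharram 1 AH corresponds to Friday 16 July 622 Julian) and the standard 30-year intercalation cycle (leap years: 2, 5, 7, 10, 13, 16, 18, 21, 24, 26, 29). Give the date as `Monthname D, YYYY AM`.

Kislev 11, 4999 AM

Both dates share Julian Day Number 2173561; in the Hebrew calendar that is 11 Kislev 4999 AM.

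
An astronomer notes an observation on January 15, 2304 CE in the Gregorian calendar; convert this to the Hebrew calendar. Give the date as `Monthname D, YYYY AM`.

Both dates share Julian Day Number 2562592; in the Hebrew calendar that is 7 Shevat 6064 AM.

Shevat 7, 6064 AM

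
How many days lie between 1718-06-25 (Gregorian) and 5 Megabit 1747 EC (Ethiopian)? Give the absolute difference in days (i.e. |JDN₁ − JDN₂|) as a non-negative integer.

First date → JDN 2348722; second date → JDN 2362131.
The interval is |2348722 − 2362131| = 13409 days.

13409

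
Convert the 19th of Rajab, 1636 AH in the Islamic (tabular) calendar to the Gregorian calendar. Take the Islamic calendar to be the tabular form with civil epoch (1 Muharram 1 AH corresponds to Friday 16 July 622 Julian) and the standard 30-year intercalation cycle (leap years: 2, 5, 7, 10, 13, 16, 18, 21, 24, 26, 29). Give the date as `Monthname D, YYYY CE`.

May 24, 2209 CE

Julian Day Number of the source date = 2528024.
Converting JDN 2528024 to the Gregorian calendar gives 24 May 2209 CE.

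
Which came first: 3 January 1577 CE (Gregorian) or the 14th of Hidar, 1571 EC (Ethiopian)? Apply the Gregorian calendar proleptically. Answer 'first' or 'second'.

first

Converting both to JDN: 2297050 vs 2297736; the smaller is the first.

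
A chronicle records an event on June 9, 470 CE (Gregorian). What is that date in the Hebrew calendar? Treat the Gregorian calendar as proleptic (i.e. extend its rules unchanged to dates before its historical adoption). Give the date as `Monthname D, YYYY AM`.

Julian Day Number of the source date = 1892884.
Converting JDN 1892884 to the Hebrew calendar gives 23 Sivan 4230 AM.

Sivan 23, 4230 AM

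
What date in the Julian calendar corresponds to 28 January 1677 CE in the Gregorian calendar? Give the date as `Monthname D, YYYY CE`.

January 18, 1677 CE

For dates in this range the Gregorian date is 10 days ahead of the Julian.
28 January 1677 Gregorian − 10 days → 18 January 1677 Julian.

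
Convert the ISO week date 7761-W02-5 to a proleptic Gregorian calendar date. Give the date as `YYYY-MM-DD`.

ISO week 1 of 7761 is the week containing the first Thursday of 7761.
Week 2, day 5 (Friday) lands on 7761-01-09.

7761-01-09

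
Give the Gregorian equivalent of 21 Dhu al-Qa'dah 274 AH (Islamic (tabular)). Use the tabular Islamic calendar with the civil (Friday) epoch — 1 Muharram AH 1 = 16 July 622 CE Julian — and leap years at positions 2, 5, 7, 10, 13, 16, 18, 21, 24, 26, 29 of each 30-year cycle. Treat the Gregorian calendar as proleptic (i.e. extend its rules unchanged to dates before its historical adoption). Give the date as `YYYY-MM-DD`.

Julian Day Number of the source date = 2045497.
Converting JDN 2045497 to the Gregorian calendar gives 11 April 888 CE.

0888-04-11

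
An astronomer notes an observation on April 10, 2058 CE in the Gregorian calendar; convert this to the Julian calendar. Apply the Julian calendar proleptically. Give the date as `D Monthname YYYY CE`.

For dates in this range the Gregorian date is 13 days ahead of the Julian.
10 April 2058 Gregorian − 13 days → 28 March 2058 Julian.

28 March 2058 CE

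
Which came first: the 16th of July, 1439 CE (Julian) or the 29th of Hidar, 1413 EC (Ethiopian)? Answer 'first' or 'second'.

second

First date → JDN 2246849; second date → JDN 2240042.
JDN 2240042 < JDN 2246849, so the second date is earlier.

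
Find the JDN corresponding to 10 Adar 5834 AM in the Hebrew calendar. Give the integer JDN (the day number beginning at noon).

2478641

Equivalently 9 March 2074 (Gregorian).
JDN 2451545 is 1 January 2000 CE (Gregorian); the target day is +27096 days from there, so JDN = 2478641.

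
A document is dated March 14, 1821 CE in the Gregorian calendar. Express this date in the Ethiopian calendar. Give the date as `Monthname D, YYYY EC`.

Megabit 6, 1813 EC

Both dates share Julian Day Number 2386239; in the Ethiopian calendar that is 6 Megabit 1813 EC.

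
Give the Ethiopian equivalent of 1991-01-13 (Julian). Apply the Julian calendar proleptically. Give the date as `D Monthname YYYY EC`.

18 Tir 1983 EC

The source date corresponds to 26 January 1991 in the Gregorian calendar (JDN 2448283).
That day falls on 18 Tir 1983 EC in the Ethiopian calendar.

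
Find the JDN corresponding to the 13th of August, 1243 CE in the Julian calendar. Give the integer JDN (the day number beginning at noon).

2175288

Equivalently 20 August 1243 (proleptic Gregorian).
JDN 2451545 is 1 January 2000 CE (Gregorian); the target day is −276257 days from there, so JDN = 2175288.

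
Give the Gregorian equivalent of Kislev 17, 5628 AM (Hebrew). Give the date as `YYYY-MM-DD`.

Julian Day Number of the source date = 2403315.
Converting JDN 2403315 to the Gregorian calendar gives 14 December 1867 CE.

1867-12-14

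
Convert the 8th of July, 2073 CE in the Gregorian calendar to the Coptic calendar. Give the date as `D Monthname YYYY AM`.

1 Epip 1789 AM

Julian Day Number of the source date = 2478397.
Converting JDN 2478397 to the Coptic calendar gives 1 Epip 1789 AM.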